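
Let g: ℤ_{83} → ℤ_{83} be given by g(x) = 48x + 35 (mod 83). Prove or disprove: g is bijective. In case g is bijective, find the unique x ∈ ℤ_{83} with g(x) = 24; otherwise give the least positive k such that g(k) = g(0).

By definition, g is injective if g(s) = g(t) implies s = t.
Suppose g(s) = g(t) in ℤ_{83}. Then 48s + 35 ≡ 48t + 35 (mod 83), hence 48(s − t) ≡ 0 (mod 83).
Since gcd(48, 83) = 1, 48 is invertible modulo 83, so s − t ≡ 0 (mod 83), i.e. s = t.
We now compute 48⁻¹ mod 83 explicitly. Euclid's algorithm: 83 = 1·48 + 35, 48 = 1·35 + 13, 35 = 2·13 + 9, 13 = 1·9 + 4, 9 = 2·4 + 1; back-substituting gives 1 = 64·48 − 37·83, so 48⁻¹ ≡ 64 (mod 83).
For any y ∈ ℤ_{83}, x = 64(y − 35) mod 83 satisfies g(x) = 48·64(y − 35) + 35 ≡ y (since 48·64 ≡ 1 mod 83). So every y has a preimage.
Thus g is bijective.
Since g is bijective, we find g⁻¹(24): we need 48x ≡ 24 − 35 ≡ 72 (mod 83). Using 48⁻¹ = 64: x ≡ 64·72 = 4608 = 55·83 + 43, so x = 43.
Check: g(43) = 48·43 + 35 = 2099 = 25·83 + 24 ≡ 24 (mod 83).

43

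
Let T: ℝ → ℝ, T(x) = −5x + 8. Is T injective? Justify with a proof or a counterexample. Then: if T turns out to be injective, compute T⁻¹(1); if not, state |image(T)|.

Suppose T(u) = T(v). Then −5u + 8 = −5v + 8, thus −5u = −5v, so u = v.
Thus T is injective.
Since T is injective, we compute T⁻¹(1) = (1 − 8)/(−5) = 7/5.

7/5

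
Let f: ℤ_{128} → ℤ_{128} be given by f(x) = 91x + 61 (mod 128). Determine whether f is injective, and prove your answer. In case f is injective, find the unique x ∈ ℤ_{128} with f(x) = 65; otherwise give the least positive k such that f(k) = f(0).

76

If f(a) = f(b), then 91a ≡ 91b (mod 128). Because gcd(91, 128) = 1, we may cancel 91 to get a ≡ b (mod 128).
Therefore f is injective.
We now compute 91⁻¹ mod 128 explicitly. Euclid's algorithm: 128 = 1·91 + 37, 91 = 2·37 + 17, 37 = 2·17 + 3, 17 = 5·3 + 2, 3 = 1·2 + 1; back-substituting gives 1 = 83·91 − 59·128, so 91⁻¹ ≡ 83 (mod 128).
Since f is injective, we find f⁻¹(65): we need 91x ≡ 65 − 61 ≡ 4 (mod 128). Using 91⁻¹ = 83: x ≡ 83·4 = 332 = 2·128 + 76, so x = 76.
Check: f(76) = 91·76 + 61 = 6977 = 54·128 + 65 ≡ 65 (mod 128).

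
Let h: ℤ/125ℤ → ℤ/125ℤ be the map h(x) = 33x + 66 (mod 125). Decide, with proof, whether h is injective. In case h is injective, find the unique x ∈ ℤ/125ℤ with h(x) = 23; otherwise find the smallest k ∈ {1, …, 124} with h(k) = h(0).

Recall: injectivity means: for all u, v in the domain, h(u) = h(v) implies u = v.
Suppose h(u) = h(v) in ℤ/125ℤ. Then 33u + 66 ≡ 33v + 66 (mod 125), hence 33(u − v) ≡ 0 (mod 125).
Since gcd(33, 125) = 1, 33 is invertible modulo 125, therefore u − v ≡ 0 (mod 125), i.e. u = v.
Hence h is injective.
We now compute 33⁻¹ mod 125 explicitly. Euclid's algorithm: 125 = 3·33 + 26, 33 = 1·26 + 7, 26 = 3·7 + 5, 7 = 1·5 + 2, 5 = 2·2 + 1; back-substituting gives 1 = 72·33 − 19·125, so 33⁻¹ ≡ 72 (mod 125).
Since h is injective, we find h⁻¹(23): we need 33x ≡ 23 − 66 ≡ 82 (mod 125). Using 33⁻¹ = 72: x ≡ 72·82 = 5904 = 47·125 + 29, so x = 29.
Check: h(29) = 33·29 + 66 = 1023 = 8·125 + 23 ≡ 23 (mod 125).

29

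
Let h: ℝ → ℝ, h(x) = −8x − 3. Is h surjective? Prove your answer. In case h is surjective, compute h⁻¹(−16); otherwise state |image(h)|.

13/8

Recall that h is surjective if every y in the codomain equals h(x) for some x in the domain.
For any y ∈ ℝ, x = (y + 3)/(−8) satisfies h(x) = y.
So h is surjective.
Since h is surjective, we compute h⁻¹(−16) = (−16 + 3)/(−8) = 13/8.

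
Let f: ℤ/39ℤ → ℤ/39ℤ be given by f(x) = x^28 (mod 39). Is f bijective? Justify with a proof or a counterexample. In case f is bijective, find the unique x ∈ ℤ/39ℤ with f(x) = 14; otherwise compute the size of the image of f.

f(1) = 1^28 = 1.
f(5): Repeated squaring mod 39: 5^1 ≡ 5, 5^2 ≡ 5² = 25, 5^4 ≡ 25² = 625 ≡ 1, 5^8 ≡ 1² = 1, 5^16 ≡ 1² = 1. Since 28 = 16 + 8 + 4, 5^28 ≡ 1·1·1: 1·1 = 1, then 1·1 = 1. So 5^28 ≡ 1 (mod 39).
So f(1) = f(5) = 1 while 1 ≠ 5, therefore f is not injective, hence not bijective.
Since f is not bijective, we determine |image(f)|. Computing x^28 mod 39 for each x (by repeated squaring, reducing mod 39 at every step), the values f(0), f(1), …, f(38) are: 0, 1, 16, 3, 22, 1, 9, 22, 1, 9, 16, 16, 27, 13, 1, 3, 16, 22, 27, 22, 22, 27, 22, 16, 3, 1, 13, 27, 16, 16, 9, 1, 22, 9, 1, 22, 3, 16, 1.
The distinct values are {0, 1, 3, 9, 13, 16, 22, 27}; there are 8 of them.

8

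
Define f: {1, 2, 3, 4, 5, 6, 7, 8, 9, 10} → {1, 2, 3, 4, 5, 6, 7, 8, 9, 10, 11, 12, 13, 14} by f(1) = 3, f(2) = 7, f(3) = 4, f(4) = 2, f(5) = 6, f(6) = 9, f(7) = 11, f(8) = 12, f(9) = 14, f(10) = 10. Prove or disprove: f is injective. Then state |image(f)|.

10

The values f(1), …, f(10) are 3, 7, 4, 2, 6, 9, 11, 12, 14, 10 — all distinct.
So f(s) = f(t) only when s = t, and f is injective.
The image of f is {2, 3, 4, 6, 7, 9, 10, 11, 12, 14}, which has 10 elements.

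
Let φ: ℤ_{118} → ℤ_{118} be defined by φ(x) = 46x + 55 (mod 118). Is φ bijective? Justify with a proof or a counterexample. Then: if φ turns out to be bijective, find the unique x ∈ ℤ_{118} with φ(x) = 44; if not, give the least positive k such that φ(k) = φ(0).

59

We have gcd(46, 118) = 2 > 1. Taking a = 0 and b = 59: φ(0) = 55 and φ(59) = 46·59 + 55 = 2769 ≡ 55 (mod 118).
So φ(0) = φ(59) while 0 ≠ 59, thus φ is not injective, hence not bijective.
Since φ is not bijective, we find the least positive k with φ(k) = φ(0): this means 46k ≡ 0 (mod 118), i.e. 118 ∣ 46k. Since gcd(46, 118) = 2, dividing through by 2 this holds exactly when 59 ∣ 23k, and as gcd(23, 59) = 1, exactly when 59 ∣ k.
The smallest positive such k is 59.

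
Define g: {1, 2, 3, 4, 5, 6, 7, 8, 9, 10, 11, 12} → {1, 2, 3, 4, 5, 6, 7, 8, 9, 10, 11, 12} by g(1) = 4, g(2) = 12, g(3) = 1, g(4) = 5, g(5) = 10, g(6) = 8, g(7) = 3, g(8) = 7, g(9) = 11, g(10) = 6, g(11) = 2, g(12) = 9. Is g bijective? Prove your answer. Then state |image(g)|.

12

The values 4, 12, 1, 5, 10, 8, 3, 7, 11, 6, 2, 9 are a permutation of {1, 2, 3, 4, 5, 6, 7, 8, 9, 10, 11, 12}: each element appears exactly once.
So g is injective and surjective, hence bijective.
The image of g is {1, 2, 3, 4, 5, 6, 7, 8, 9, 10, 11, 12}, which has 12 elements.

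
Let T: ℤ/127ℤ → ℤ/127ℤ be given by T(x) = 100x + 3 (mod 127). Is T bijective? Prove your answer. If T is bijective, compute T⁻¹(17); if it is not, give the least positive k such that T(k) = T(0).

Suppose T(x_1) = T(x_2) in ℤ/127ℤ. Then 100x_1 + 3 ≡ 100x_2 + 3 (mod 127), therefore 100(x_1 − x_2) ≡ 0 (mod 127).
Since gcd(100, 127) = 1, 100 is invertible modulo 127, so x_1 − x_2 ≡ 0 (mod 127), i.e. x_1 = x_2.
We now compute 100⁻¹ mod 127 explicitly. Euclid's algorithm: 127 = 1·100 + 27, 100 = 3·27 + 19, 27 = 1·19 + 8, 19 = 2·8 + 3, 8 = 2·3 + 2, 3 = 1·2 + 1; back-substituting gives 1 = 47·100 − 37·127, so 100⁻¹ ≡ 47 (mod 127).
For any y ∈ ℤ/127ℤ, x = 47(y − 3) mod 127 satisfies T(x) = 100·47(y − 3) + 3 ≡ y (since 100·47 ≡ 1 mod 127). So every y has a preimage.
Hence T is bijective.
Since T is bijective, we compute T⁻¹(17): solve 100x + 3 ≡ 17 (mod 127), i.e. 100x ≡ 14 (mod 127).
Multiplying by 100⁻¹ = 47 gives x ≡ 47·14 = 658 = 5·127 + 23 ≡ 23 (mod 127).
Check: T(23) = 100·23 + 3 = 2303 = 18·127 + 17 ≡ 17 (mod 127).

23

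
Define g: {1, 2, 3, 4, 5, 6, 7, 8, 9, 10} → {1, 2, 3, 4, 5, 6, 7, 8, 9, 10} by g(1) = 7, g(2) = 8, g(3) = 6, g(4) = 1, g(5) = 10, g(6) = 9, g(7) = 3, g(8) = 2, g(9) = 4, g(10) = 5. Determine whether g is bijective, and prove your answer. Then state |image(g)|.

The values 7, 8, 6, 1, 10, 9, 3, 2, 4, 5 are a permutation of {1, 2, 3, 4, 5, 6, 7, 8, 9, 10}: each element appears exactly once.
So g is injective and surjective, hence bijective.
The image of g is {1, 2, 3, 4, 5, 6, 7, 8, 9, 10}, which has 10 elements.

10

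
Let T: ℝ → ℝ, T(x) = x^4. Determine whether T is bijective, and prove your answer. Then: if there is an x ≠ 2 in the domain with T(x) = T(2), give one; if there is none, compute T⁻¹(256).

T(2) = 16 = (−2)^4 = T(−2) (since 4 is even), with 2 ≠ −2. So T is not injective, hence not bijective.
For the follow-up, such an x exists: taking x = −2 ∈ ℝ gives T(−2) = 16 = T(2) with −2 ≠ 2.

-2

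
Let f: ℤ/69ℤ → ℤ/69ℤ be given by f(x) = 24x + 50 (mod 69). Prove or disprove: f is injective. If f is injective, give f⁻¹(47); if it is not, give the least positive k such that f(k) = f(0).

23

By definition, f is injective if f(u) = f(v) implies u = v.
We have gcd(24, 69) = 3 > 1. Taking u = 0 and v = 23: f(0) = 50 and f(23) = 24·23 + 50 = 602 ≡ 50 (mod 69).
So f(0) = f(23) while 0 ≠ 23, so f is not injective.
Since f is not injective, we find the least positive k with f(k) = f(0): this means 24k ≡ 0 (mod 69), i.e. 69 ∣ 24k. Since gcd(24, 69) = 3, dividing through by 3 this holds exactly when 23 ∣ 8k, and as gcd(8, 23) = 1, exactly when 23 ∣ k.
The smallest positive such k is 23.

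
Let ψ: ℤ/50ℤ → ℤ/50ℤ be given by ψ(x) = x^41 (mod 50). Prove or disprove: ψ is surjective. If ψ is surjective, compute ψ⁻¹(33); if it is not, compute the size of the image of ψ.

42

ψ(0) = 0^41 = 0.
ψ(10): Repeated squaring mod 50: 10^1 ≡ 10, 10^2 ≡ 10² = 100 ≡ 0, 10^4 ≡ 0² = 0, 10^8 ≡ 0² = 0, 10^16 ≡ 0² = 0, 10^32 ≡ 0² = 0. Since 41 = 32 + 8 + 1, 10^41 ≡ 0·0·10: 0·0 = 0, then 0·10 = 0. So 10^41 ≡ 0 (mod 50).
So ψ(0) = ψ(10) = 0 while 0 ≠ 10, thus ψ is not injective.
A non-injective map from the 50-element set ℤ/50ℤ to itself takes at most 49 distinct values, so it cannot be surjective. So ψ is not surjective.
Since ψ is not surjective, we determine |image(ψ)|. Computing x^41 mod 50 for each x (by repeated squaring, reducing mod 50 at every step), the values ψ(0), ψ(1), …, ψ(49) are: 0, 1, 2, 3, 4, 25, 6, 7, 8, 9, 0, 11, 12, 13, 14, 25, 16, 17, 18, 19, 0, 21, 22, 23, 24, 25, 26, 27, 28, 29, 0, 31, 32, 33, 34, 25, 36, 37, 38, 39, 0, 41, 42, 43, 44, 25, 46, 47, 48, 49.
The distinct values are {0, 1, 2, 3, 4, 6, 7, 8, 9, 11, 12, 13, 14, 16, 17, 18, 19, 21, 22, 23, 24, 25, 26, 27, 28, 29, 31, 32, 33, 34, 36, 37, 38, 39, 41, 42, 43, 44, 46, 47, 48, 49}; there are 42 of them.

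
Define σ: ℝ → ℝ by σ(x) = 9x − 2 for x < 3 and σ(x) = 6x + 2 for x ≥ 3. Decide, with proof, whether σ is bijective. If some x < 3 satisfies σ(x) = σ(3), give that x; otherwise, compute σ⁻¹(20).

22/9

Both pieces are strictly increasing (slopes 9 and 6), so each is injective on its own interval.
The left piece maps (−∞, 3) onto (−∞, 25); the right piece maps [3, ∞) onto [20, ∞).
These images overlap. In particular σ(3) = 20 (right piece), and solving 9x − 2 = 20 on the left piece gives x = 22/9 < 3.
So σ(22/9) = σ(3) with 22/9 ≠ 3, and σ is not injective, hence not bijective. This x = 22/9 is the requested value below 3.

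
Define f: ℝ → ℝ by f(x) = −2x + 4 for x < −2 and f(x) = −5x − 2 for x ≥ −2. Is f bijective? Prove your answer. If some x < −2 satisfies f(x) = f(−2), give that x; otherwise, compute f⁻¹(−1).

-1/5

Both pieces are strictly decreasing (slopes −2 and −5), so each is injective on its own interval.
The left piece maps (−∞, −2) onto (8, ∞); the right piece maps [−2, ∞) onto (−∞, 8].
Since 8 = 8, the images partition ℝ: f is injective and surjective, hence bijective.
Because the two images are disjoint, no x < −2 has f(x) = f(−2), so we compute f⁻¹(−1): −1 lies in (−∞, 8], so solve −5x − 2 = −1: x = (−1 + 2)/(−5) = −1/5.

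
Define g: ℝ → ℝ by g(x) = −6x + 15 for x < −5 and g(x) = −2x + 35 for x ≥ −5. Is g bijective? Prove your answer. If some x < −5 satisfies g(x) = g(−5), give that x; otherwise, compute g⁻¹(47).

Both pieces are strictly decreasing (slopes −6 and −2), so each is injective on its own interval.
The left piece maps (−∞, −5) onto (45, ∞); the right piece maps [−5, ∞) onto (−∞, 45].
Since 45 = 45, the images partition ℝ: g is injective and surjective, hence bijective.
Because the two images are disjoint, no x < −5 has g(x) = g(−5), so we compute g⁻¹(47): 47 lies in (45, ∞), so solve −6x + 15 = 47: x = (47 − 15)/(−6) = −16/3.

-16/3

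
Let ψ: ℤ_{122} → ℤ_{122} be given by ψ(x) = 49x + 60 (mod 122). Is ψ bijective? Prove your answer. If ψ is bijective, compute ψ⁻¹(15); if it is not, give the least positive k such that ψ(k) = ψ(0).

19

If ψ(a) = ψ(b), then 49a ≡ 49b (mod 122). Because gcd(49, 122) = 1, we may cancel 49 to get a ≡ b (mod 122).
We now compute 49⁻¹ mod 122 explicitly. Euclid's algorithm: 122 = 2·49 + 24, 49 = 2·24 + 1; back-substituting gives 1 = 5·49 − 2·122, so 49⁻¹ ≡ 5 (mod 122).
Then y ↦ 5(y − 60) is a two-sided inverse to ψ, so every y ∈ ℤ_{122} has a preimage.
Therefore ψ is bijective.
Since ψ is bijective, we find ψ⁻¹(15): we need 49x ≡ 15 − 60 ≡ 77 (mod 122). Using 49⁻¹ = 5: x ≡ 5·77 = 385 = 3·122 + 19, so x = 19.
Check: ψ(19) = 49·19 + 60 = 991 = 8·122 + 15 ≡ 15 (mod 122).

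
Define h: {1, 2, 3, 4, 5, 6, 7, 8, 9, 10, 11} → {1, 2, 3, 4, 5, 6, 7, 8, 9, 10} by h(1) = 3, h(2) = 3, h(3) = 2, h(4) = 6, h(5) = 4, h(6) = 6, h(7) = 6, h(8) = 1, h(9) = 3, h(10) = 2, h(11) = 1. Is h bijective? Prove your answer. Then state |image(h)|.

5

h(1) = 3 = h(2) with 1 ≠ 2, so h is not injective, hence not bijective.
The image of h is {1, 2, 3, 4, 6}, which has 5 elements.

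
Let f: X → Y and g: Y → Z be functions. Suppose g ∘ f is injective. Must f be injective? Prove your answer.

Suppose f(u) = f(v). Applying g: (g ∘ f)(u) = (g ∘ f)(v). Since g ∘ f is injective, u = v. So f is injective.

injective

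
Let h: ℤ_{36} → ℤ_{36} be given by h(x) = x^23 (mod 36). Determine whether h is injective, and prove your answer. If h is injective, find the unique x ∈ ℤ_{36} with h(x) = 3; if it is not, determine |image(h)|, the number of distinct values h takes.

21

h(0) = 0^23 = 0.
h(6): Repeated squaring mod 36: 6^1 ≡ 6, 6^2 ≡ 6² = 36 ≡ 0, 6^4 ≡ 0² = 0, 6^8 ≡ 0² = 0, 6^16 ≡ 0² = 0. Since 23 = 16 + 4 + 2 + 1, 6^23 ≡ 0·0·0·6: 0·0 = 0, then 0·0 = 0, then 0·6 = 0. So 6^23 ≡ 0 (mod 36).
So h(0) = h(6) = 0 while 0 ≠ 6, so h is not injective.
Since h is not injective, we determine |image(h)|. Computing x^23 mod 36 for each x (by repeated squaring, reducing mod 36 at every step), the values h(0), h(1), …, h(35) are: 0, 1, 32, 27, 16, 29, 0, 31, 8, 9, 28, 23, 0, 25, 20, 27, 4, 17, 0, 19, 32, 9, 16, 11, 0, 13, 8, 27, 28, 5, 0, 7, 20, 9, 4, 35.
The distinct values are {0, 1, 4, 5, 7, 8, 9, 11, 13, 16, 17, 19, 20, 23, 25, 27, 28, 29, 31, 32, 35}; there are 21 of them.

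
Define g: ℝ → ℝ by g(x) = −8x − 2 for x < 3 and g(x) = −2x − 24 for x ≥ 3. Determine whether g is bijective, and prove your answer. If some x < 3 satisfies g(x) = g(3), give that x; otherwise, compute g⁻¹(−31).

7/2

Both pieces are strictly decreasing (slopes −8 and −2), so each is injective on its own interval.
The left piece maps (−∞, 3) onto (−26, ∞); the right piece maps [3, ∞) onto (−∞, −30].
The images leave a gap (−26 has no preimage), so g is not surjective, hence not bijective.
Because the two images are disjoint, no x < 3 has g(x) = g(3), so we compute g⁻¹(−31): −31 lies in (−∞, −30], so solve −2x − 24 = −31: x = (−31 + 24)/(−2) = 7/2.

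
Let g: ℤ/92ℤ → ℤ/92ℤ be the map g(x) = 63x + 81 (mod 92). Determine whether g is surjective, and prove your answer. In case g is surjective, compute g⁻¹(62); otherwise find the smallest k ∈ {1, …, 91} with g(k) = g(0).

Since gcd(63, 92) = 1, 63 is invertible modulo 92. Euclid's algorithm: 92 = 1·63 + 29, 63 = 2·29 + 5, 29 = 5·5 + 4, 5 = 1·4 + 1; back-substituting gives 1 = 19·63 − 13·92, so 63⁻¹ ≡ 19 (mod 92).
Then y ↦ 19(y − 81) is a two-sided inverse to g, so every y ∈ ℤ/92ℤ has a preimage.
Hence g is surjective.
Since g is surjective, we compute g⁻¹(62): solve 63x + 81 ≡ 62 (mod 92), i.e. 63x ≡ 73 (mod 92).
Multiplying by 63⁻¹ = 19 gives x ≡ 19·73 = 1387 = 15·92 + 7 ≡ 7 (mod 92).
Check: g(7) = 63·7 + 81 = 522 = 5·92 + 62 ≡ 62 (mod 92).

7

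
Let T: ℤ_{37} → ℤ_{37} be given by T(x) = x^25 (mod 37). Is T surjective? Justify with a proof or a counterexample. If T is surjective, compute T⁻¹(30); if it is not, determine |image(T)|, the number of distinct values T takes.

4

Since 37 is prime, the nonzero elements of ℤ_{37} form a cyclic group of order 36.
As gcd(25, 36) = 1, raising to the 25th power is a bijection on this group: if a^25 ≡ b^25 then (ab^{−1})^25 = 1, and the only element of order dividing gcd(25, 36) = 1 is 1, so a = b.
With T(0) = 0 this makes T injective on all of ℤ_{37}, hence bijective (finite equal-size domain and codomain). In particular T is surjective.
Since T is surjective, we find the preimage of 30. The inverse of x ↦ x^25 on (ℤ_{37})^× is x ↦ x^13, because 25·13 = 325 = 9·36 + 1 ≡ 1 (mod 36) and x^{36} = 1 for x ≠ 0 (Fermat). So T⁻¹(30) = 30^13 mod 37.
Repeated squaring mod 37: 30^1 ≡ 30, 30^2 ≡ 30² = 900 ≡ 12, 30^4 ≡ 12² = 144 ≡ 33, 30^8 ≡ 33² = 1089 ≡ 16. Since 13 = 8 + 4 + 1, 30^13 ≡ 16·33·30: 16·33 = 528 ≡ 10, then 10·30 = 300 ≡ 4. So 30^13 ≡ 4 (mod 37).
Hence T⁻¹(30) = 4.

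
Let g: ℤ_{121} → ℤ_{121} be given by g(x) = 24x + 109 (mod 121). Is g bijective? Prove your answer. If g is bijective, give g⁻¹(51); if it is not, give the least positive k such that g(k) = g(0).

48

Recall that g is injective if g(u) = g(v) implies u = v.
If g(u) = g(v), then 24u ≡ 24v (mod 121). Because gcd(24, 121) = 1, we may cancel 24 to get u ≡ v (mod 121).
We now compute 24⁻¹ mod 121 explicitly. Euclid's algorithm: 121 = 5·24 + 1; back-substituting gives 1 = 116·24 − 23·121, so 24⁻¹ ≡ 116 (mod 121).
Then y ↦ 116(y − 109) is a two-sided inverse to g, so every y ∈ ℤ_{121} has a preimage.
Thus g is bijective.
Since g is bijective, we compute g⁻¹(51): solve 24x + 109 ≡ 51 (mod 121), i.e. 24x ≡ 63 (mod 121).
Multiplying by 24⁻¹ = 116 gives x ≡ 116·63 = 7308 = 60·121 + 48 ≡ 48 (mod 121).
Check: g(48) = 24·48 + 109 = 1261 = 10·121 + 51 ≡ 51 (mod 121).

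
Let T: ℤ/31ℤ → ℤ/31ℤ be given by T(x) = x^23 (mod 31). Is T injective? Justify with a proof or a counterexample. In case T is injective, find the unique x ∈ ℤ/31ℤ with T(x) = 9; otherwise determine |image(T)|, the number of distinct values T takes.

Since 31 is prime, the nonzero elements of ℤ/31ℤ form a cyclic group of order 30.
As gcd(23, 30) = 1, raising to the 23rd power is a bijection on this group: if a^23 ≡ b^23 then (ab^{−1})^23 = 1, and the only element of order dividing gcd(23, 30) = 1 is 1, so a = b.
With T(0) = 0 this makes T injective on all of ℤ/31ℤ, hence bijective (finite equal-size domain and codomain). In particular T is injective.
Since T is injective, we find the preimage of 9. The inverse of x ↦ x^23 on (ℤ/31ℤ)^× is x ↦ x^17, because 23·17 = 391 = 13·30 + 1 ≡ 1 (mod 30) and x^{30} = 1 for x ≠ 0 (Fermat). So T⁻¹(9) = 9^17 mod 31.
Repeated squaring mod 31: 9^1 ≡ 9, 9^2 ≡ 9² = 81 ≡ 19, 9^4 ≡ 19² = 361 ≡ 20, 9^8 ≡ 20² = 400 ≡ 28, 9^16 ≡ 28² = 784 ≡ 9. Since 17 = 16 + 1, 9^17 ≡ 9·9: 9·9 = 81 ≡ 19. So 9^17 ≡ 19 (mod 31).
Hence T⁻¹(9) = 19.

19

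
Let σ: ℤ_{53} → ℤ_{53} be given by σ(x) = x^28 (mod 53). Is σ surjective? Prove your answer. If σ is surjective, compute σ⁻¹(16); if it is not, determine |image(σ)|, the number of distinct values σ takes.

σ(2): Repeated squaring mod 53: 2^1 ≡ 2, 2^2 ≡ 2² = 4, 2^4 ≡ 4² = 16, 2^8 ≡ 16² = 256 ≡ 44, 2^16 ≡ 44² = 1936 ≡ 28. Since 28 = 16 + 8 + 4, 2^28 ≡ 28·44·16: 28·44 = 1232 ≡ 13, then 13·16 = 208 ≡ 49. So 2^28 ≡ 49 (mod 53).
σ(7): Repeated squaring mod 53: 7^1 ≡ 7, 7^2 ≡ 7² = 49, 7^4 ≡ 49² = 2401 ≡ 16, 7^8 ≡ 16² = 256 ≡ 44, 7^16 ≡ 44² = 1936 ≡ 28. Since 28 = 16 + 8 + 4, 7^28 ≡ 28·44·16: 28·44 = 1232 ≡ 13, then 13·16 = 208 ≡ 49. So 7^28 ≡ 49 (mod 53).
So σ(2) = σ(7) = 49 while 2 ≠ 7, so σ is not injective.
A non-injective map from the 53-element set ℤ_{53} to itself takes at most 52 distinct values, so it cannot be surjective. Therefore σ is not surjective.
Since σ is not surjective, we determine |image(σ)|. Computing x^28 mod 53 for each x (by repeated squaring, reducing mod 53 at every step), the values σ(0), σ(1), …, σ(52) are: 0, 1, 49, 44, 16, 28, 36, 49, 42, 28, 47, 15, 15, 10, 16, 13, 44, 24, 47, 10, 24, 36, 46, 1, 46, 42, 13, 13, 42, 46, 1, 46, 36, 24, 10, 47, 24, 44, 13, 16, 10, 15, 15, 47, 28, 42, 49, 36, 28, 16, 44, 49, 1.
The distinct values are {0, 1, 10, 13, 15, 16, 24, 28, 36, 42, 44, 46, 47, 49}; there are 14 of them.

14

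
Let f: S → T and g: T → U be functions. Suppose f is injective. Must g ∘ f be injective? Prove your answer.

No. Take S = T = U = {0, 1, 2}, f = identity (injective), and g(x) = 0 for every x.
Then (g ∘ f)(0) = 0 = (g ∘ f)(2) with 0 ≠ 2, so g ∘ f is not injective.

not injective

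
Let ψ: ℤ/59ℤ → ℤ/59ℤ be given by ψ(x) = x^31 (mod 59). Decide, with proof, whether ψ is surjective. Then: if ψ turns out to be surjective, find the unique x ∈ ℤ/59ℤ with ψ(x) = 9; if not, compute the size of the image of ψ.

3

Since 59 is prime, the nonzero elements of ℤ/59ℤ form a cyclic group of order 58.
As gcd(31, 58) = 1, raising to the 31st power is a bijection on this group: if a^31 ≡ b^31 then (ab^{−1})^31 = 1, and the only element of order dividing gcd(31, 58) = 1 is 1, so a = b.
With ψ(0) = 0 this makes ψ injective on all of ℤ/59ℤ, hence bijective (finite equal-size domain and codomain). In particular ψ is surjective.
Since ψ is surjective, we find the preimage of 9. The inverse of x ↦ x^31 on (ℤ/59ℤ)^× is x ↦ x^15, because 31·15 = 465 = 8·58 + 1 ≡ 1 (mod 58) and x^{58} = 1 for x ≠ 0 (Fermat). So ψ⁻¹(9) = 9^15 mod 59.
Repeated squaring mod 59: 9^1 ≡ 9, 9^2 ≡ 9² = 81 ≡ 22, 9^4 ≡ 22² = 484 ≡ 12, 9^8 ≡ 12² = 144 ≡ 26. Since 15 = 8 + 4 + 2 + 1, 9^15 ≡ 26·12·22·9: 26·12 = 312 ≡ 17, then 17·22 = 374 ≡ 20, then 20·9 = 180 ≡ 3. So 9^15 ≡ 3 (mod 59).
Hence ψ⁻¹(9) = 3.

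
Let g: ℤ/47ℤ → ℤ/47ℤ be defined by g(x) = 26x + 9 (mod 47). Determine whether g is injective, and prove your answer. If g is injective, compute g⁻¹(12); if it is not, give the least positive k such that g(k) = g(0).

20

If g(s) = g(t), then 26s ≡ 26t (mod 47). Because gcd(26, 47) = 1, we may cancel 26 to get s ≡ t (mod 47).
Thus g is injective.
We now compute 26⁻¹ mod 47 explicitly. Euclid's algorithm: 47 = 1·26 + 21, 26 = 1·21 + 5, 21 = 4·5 + 1; back-substituting gives 1 = 38·26 − 21·47, so 26⁻¹ ≡ 38 (mod 47).
Since g is injective, we find g⁻¹(12): we need 26x ≡ 12 − 9 ≡ 3 (mod 47). Using 26⁻¹ = 38: x ≡ 38·3 = 114 = 2·47 + 20, so x = 20.
Check: g(20) = 26·20 + 9 = 529 = 11·47 + 12 ≡ 12 (mod 47).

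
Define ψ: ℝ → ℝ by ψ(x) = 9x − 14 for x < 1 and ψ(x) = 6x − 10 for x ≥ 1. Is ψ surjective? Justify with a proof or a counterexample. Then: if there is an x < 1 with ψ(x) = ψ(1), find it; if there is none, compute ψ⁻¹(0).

Both pieces are strictly increasing (slopes 9 and 6), so each is injective on its own interval.
The left piece maps (−∞, 1) onto (−∞, −5); the right piece maps [1, ∞) onto [−4, ∞).
The union (−∞, −5) ∪ [−4, ∞) omits the interval between −5 and −4; in particular −5 has no preimage. So ψ is not surjective.
Because the two images are disjoint, no x < 1 has ψ(x) = ψ(1), so we compute ψ⁻¹(0): 0 lies in [−4, ∞), so solve 6x − 10 = 0: x = (0 + 10)/6 = 5/3.

5/3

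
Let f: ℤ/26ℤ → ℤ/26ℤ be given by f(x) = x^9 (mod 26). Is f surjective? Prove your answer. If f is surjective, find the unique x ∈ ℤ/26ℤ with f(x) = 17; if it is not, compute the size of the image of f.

f(1) = 1^9 = 1.
f(3): Repeated squaring mod 26: 3^1 ≡ 3, 3^2 ≡ 3² = 9, 3^4 ≡ 9² = 81 ≡ 3, 3^8 ≡ 3² = 9. Since 9 = 8 + 1, 3^9 ≡ 9·3: 9·3 = 27 ≡ 1. So 3^9 ≡ 1 (mod 26).
So f(1) = f(3) = 1 while 1 ≠ 3, therefore f is not injective.
A non-injective map from the 26-element set ℤ/26ℤ to itself takes at most 25 distinct values, so it cannot be surjective. So f is not surjective.
Since f is not surjective, we determine |image(f)|. Computing x^9 mod 26 for each x (by repeated squaring, reducing mod 26 at every step), the values f(0), f(1), …, f(25) are: 0, 1, 18, 1, 12, 5, 18, 21, 8, 1, 12, 21, 12, 13, 14, 5, 14, 25, 18, 5, 8, 21, 14, 25, 8, 25.
The distinct values are {0, 1, 5, 8, 12, 13, 14, 18, 21, 25}; there are 10 of them.

10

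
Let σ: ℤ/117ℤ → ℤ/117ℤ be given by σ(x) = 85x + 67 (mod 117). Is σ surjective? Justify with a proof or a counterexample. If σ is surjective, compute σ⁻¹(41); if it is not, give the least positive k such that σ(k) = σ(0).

By definition, surjectivity means every element of the codomain has a preimage under σ.
Since gcd(85, 117) = 1, 85 is invertible modulo 117. Euclid's algorithm: 117 = 1·85 + 32, 85 = 2·32 + 21, 32 = 1·21 + 11, 21 = 1·11 + 10, 11 = 1·10 + 1; back-substituting gives 1 = 106·85 − 77·117, so 85⁻¹ ≡ 106 (mod 117).
Then y ↦ 106(y − 67) is a two-sided inverse to σ, so every y ∈ ℤ/117ℤ has a preimage.
So σ is surjective.
Since σ is surjective, we compute σ⁻¹(41): solve 85x + 67 ≡ 41 (mod 117), i.e. 85x ≡ 91 (mod 117).
Multiplying by 85⁻¹ = 106 gives x ≡ 106·91 = 9646 = 82·117 + 52 ≡ 52 (mod 117).
Check: σ(52) = 85·52 + 67 = 4487 = 38·117 + 41 ≡ 41 (mod 117).

52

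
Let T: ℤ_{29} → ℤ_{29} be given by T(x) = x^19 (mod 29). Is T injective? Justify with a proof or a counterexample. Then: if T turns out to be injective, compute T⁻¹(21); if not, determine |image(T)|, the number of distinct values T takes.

Since 29 is prime, the nonzero elements of ℤ_{29} form a cyclic group of order 28.
As gcd(19, 28) = 1, raising to the 19th power is a bijection on this group: if a^19 ≡ b^19 then (ab^{−1})^19 = 1, and the only element of order dividing gcd(19, 28) = 1 is 1, so a = b.
With T(0) = 0 this makes T injective on all of ℤ_{29}, hence bijective (finite equal-size domain and codomain). In particular T is injective.
Since T is injective, we find the preimage of 21. The inverse of x ↦ x^19 on (ℤ_{29})^× is x ↦ x^3, because 19·3 = 57 = 2·28 + 1 ≡ 1 (mod 28) and x^{28} = 1 for x ≠ 0 (Fermat). So T⁻¹(21) = 21^3 mod 29.
Repeated squaring mod 29: 21^1 ≡ 21, 21^2 ≡ 21² = 441 ≡ 6. Since 3 = 2 + 1, 21^3 ≡ 6·21: 6·21 = 126 ≡ 10. So 21^3 ≡ 10 (mod 29).
Hence T⁻¹(21) = 10.

10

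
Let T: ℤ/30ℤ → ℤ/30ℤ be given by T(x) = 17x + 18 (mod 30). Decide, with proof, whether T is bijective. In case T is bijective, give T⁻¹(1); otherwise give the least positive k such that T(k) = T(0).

29

If T(u) = T(v), then 17u ≡ 17v (mod 30). Because gcd(17, 30) = 1, we may cancel 17 to get u ≡ v (mod 30).
We now compute 17⁻¹ mod 30 explicitly. Euclid's algorithm: 30 = 1·17 + 13, 17 = 1·13 + 4, 13 = 3·4 + 1; back-substituting gives 1 = 23·17 − 13·30, so 17⁻¹ ≡ 23 (mod 30).
Then y ↦ 23(y − 18) is a two-sided inverse to T, so every y ∈ ℤ/30ℤ has a preimage.
So T is bijective.
Since T is bijective, we compute T⁻¹(1): solve 17x + 18 ≡ 1 (mod 30), i.e. 17x ≡ 13 (mod 30).
Multiplying by 17⁻¹ = 23 gives x ≡ 23·13 = 299 = 9·30 + 29 ≡ 29 (mod 30).
Check: T(29) = 17·29 + 18 = 511 = 17·30 + 1 ≡ 1 (mod 30).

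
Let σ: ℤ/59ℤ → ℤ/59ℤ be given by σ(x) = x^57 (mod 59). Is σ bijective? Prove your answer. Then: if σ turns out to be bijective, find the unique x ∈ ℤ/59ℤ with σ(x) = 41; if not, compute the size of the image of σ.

36

Since 59 is prime, the nonzero elements of ℤ/59ℤ form a cyclic group of order 58.
As gcd(57, 58) = 1, raising to the 57th power is a bijection on this group: if x_1^57 ≡ x_2^57 then (x_1x_2^{−1})^57 = 1, and the only element of order dividing gcd(57, 58) = 1 is 1, so x_1 = x_2.
With σ(0) = 0 this makes σ injective on all of ℤ/59ℤ, hence bijective (finite equal-size domain and codomain). In particular σ is bijective.
Since σ is bijective, we find the preimage of 41. The inverse of x ↦ x^57 on (ℤ/59ℤ)^× is x ↦ x^57, because 57·57 = 3249 = 56·58 + 1 ≡ 1 (mod 58) and x^{58} = 1 for x ≠ 0 (Fermat). So σ⁻¹(41) = 41^57 mod 59.
Repeated squaring mod 59: 41^1 ≡ 41, 41^2 ≡ 41² = 1681 ≡ 29, 41^4 ≡ 29² = 841 ≡ 15, 41^8 ≡ 15² = 225 ≡ 48, 41^16 ≡ 48² = 2304 ≡ 3, 41^32 ≡ 3² = 9. Since 57 = 32 + 16 + 8 + 1, 41^57 ≡ 9·3·48·41: 9·3 = 27, then 27·48 = 1296 ≡ 57, then 57·41 = 2337 ≡ 36. So 41^57 ≡ 36 (mod 59).
Hence σ⁻¹(41) = 36.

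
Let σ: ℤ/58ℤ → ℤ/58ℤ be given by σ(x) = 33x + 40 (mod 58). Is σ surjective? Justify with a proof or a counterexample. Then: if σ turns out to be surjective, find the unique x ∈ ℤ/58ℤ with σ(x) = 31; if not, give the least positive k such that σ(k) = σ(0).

5

Since gcd(33, 58) = 1, 33 is invertible modulo 58. Euclid's algorithm: 58 = 1·33 + 25, 33 = 1·25 + 8, 25 = 3·8 + 1; back-substituting gives 1 = 51·33 − 29·58, so 33⁻¹ ≡ 51 (mod 58).
For any y ∈ ℤ/58ℤ, x = 51(y − 40) mod 58 satisfies σ(x) = 33·51(y − 40) + 40 ≡ y (since 33·51 ≡ 1 mod 58). So every y has a preimage.
Thus σ is surjective.
Since σ is surjective, we find σ⁻¹(31): we need 33x ≡ 31 − 40 ≡ 49 (mod 58). Using 33⁻¹ = 51: x ≡ 51·49 = 2499 = 43·58 + 5, so x = 5.
Check: σ(5) = 33·5 + 40 = 205 = 3·58 + 31 ≡ 31 (mod 58).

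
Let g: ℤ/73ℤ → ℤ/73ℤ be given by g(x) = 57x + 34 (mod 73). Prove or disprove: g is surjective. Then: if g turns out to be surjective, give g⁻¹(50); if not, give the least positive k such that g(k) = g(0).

72

Since gcd(57, 73) = 1, 57 is invertible modulo 73. Euclid's algorithm: 73 = 1·57 + 16, 57 = 3·16 + 9, 16 = 1·9 + 7, 9 = 1·7 + 2, 7 = 3·2 + 1; back-substituting gives 1 = 41·57 − 32·73, so 57⁻¹ ≡ 41 (mod 73).
For any y ∈ ℤ/73ℤ, x = 41(y − 34) mod 73 satisfies g(x) = 57·41(y − 34) + 34 ≡ y (since 57·41 ≡ 1 mod 73). So every y has a preimage.
Hence g is surjective.
Since g is surjective, we compute g⁻¹(50): solve 57x + 34 ≡ 50 (mod 73), i.e. 57x ≡ 16 (mod 73).
Multiplying by 57⁻¹ = 41 gives x ≡ 41·16 = 656 = 8·73 + 72 ≡ 72 (mod 73).
Check: g(72) = 57·72 + 34 = 4138 = 56·73 + 50 ≡ 50 (mod 73).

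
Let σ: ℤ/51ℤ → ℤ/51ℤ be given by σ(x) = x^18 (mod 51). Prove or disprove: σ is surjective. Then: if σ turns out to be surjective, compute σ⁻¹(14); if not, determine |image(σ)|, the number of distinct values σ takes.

18

σ(7): Repeated squaring mod 51: 7^1 ≡ 7, 7^2 ≡ 7² = 49, 7^4 ≡ 49² = 2401 ≡ 4, 7^8 ≡ 4² = 16, 7^16 ≡ 16² = 256 ≡ 1. Since 18 = 16 + 2, 7^18 ≡ 1·49: 1·49 = 49. So 7^18 ≡ 49 (mod 51).
σ(10): Repeated squaring mod 51: 10^1 ≡ 10, 10^2 ≡ 10² = 100 ≡ 49, 10^4 ≡ 49² = 2401 ≡ 4, 10^8 ≡ 4² = 16, 10^16 ≡ 16² = 256 ≡ 1. Since 18 = 16 + 2, 10^18 ≡ 1·49: 1·49 = 49. So 10^18 ≡ 49 (mod 51).
So σ(7) = σ(10) = 49 while 7 ≠ 10, thus σ is not injective.
A non-injective map from the 51-element set ℤ/51ℤ to itself takes at most 50 distinct values, so it cannot be surjective. Therefore σ is not surjective.
Since σ is not surjective, we determine |image(σ)|. Computing x^18 mod 51 for each x (by repeated squaring, reducing mod 51 at every step), the values σ(0), σ(1), …, σ(50) are: 0, 1, 4, 9, 16, 25, 36, 49, 13, 30, 49, 19, 42, 16, 43, 21, 1, 34, 18, 4, 43, 33, 25, 19, 15, 13, 13, 15, 19, 25, 33, 43, 4, 18, 34, 1, 21, 43, 16, 42, 19, 49, 30, 13, 49, 36, 25, 16, 9, 4, 1.
The distinct values are {0, 1, 4, 9, 13, 15, 16, 18, 19, 21, 25, 30, 33, 34, 36, 42, 43, 49}; there are 18 of them.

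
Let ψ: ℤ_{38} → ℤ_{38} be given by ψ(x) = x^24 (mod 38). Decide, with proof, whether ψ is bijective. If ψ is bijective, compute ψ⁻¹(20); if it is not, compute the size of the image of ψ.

ψ(3): Repeated squaring mod 38: 3^1 ≡ 3, 3^2 ≡ 3² = 9, 3^4 ≡ 9² = 81 ≡ 5, 3^8 ≡ 5² = 25, 3^16 ≡ 25² = 625 ≡ 17. Since 24 = 16 + 8, 3^24 ≡ 17·25: 17·25 = 425 ≡ 7. So 3^24 ≡ 7 (mod 38).
ψ(5): Repeated squaring mod 38: 5^1 ≡ 5, 5^2 ≡ 5² = 25, 5^4 ≡ 25² = 625 ≡ 17, 5^8 ≡ 17² = 289 ≡ 23, 5^16 ≡ 23² = 529 ≡ 35. Since 24 = 16 + 8, 5^24 ≡ 35·23: 35·23 = 805 ≡ 7. So 5^24 ≡ 7 (mod 38).
So ψ(3) = ψ(5) = 7 while 3 ≠ 5, therefore ψ is not injective, hence not bijective.
Since ψ is not bijective, we determine |image(ψ)|. Computing x^24 mod 38 for each x (by repeated squaring, reducing mod 38 at every step), the values ψ(0), ψ(1), …, ψ(37) are: 0, 1, 26, 7, 30, 7, 30, 1, 20, 11, 30, 1, 20, 11, 26, 11, 26, 7, 20, 19, 20, 7, 26, 11, 26, 11, 20, 1, 30, 11, 20, 1, 30, 7, 30, 7, 26, 1.
The distinct values are {0, 1, 7, 11, 19, 20, 26, 30}; there are 8 of them.

8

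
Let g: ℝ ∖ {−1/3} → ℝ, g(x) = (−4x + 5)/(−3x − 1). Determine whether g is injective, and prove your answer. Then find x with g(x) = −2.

3/10

Suppose g(x_1) = g(x_2). Cross-multiplying: (−4x_1 + 5)(−3x_2 − 1) = (−4x_2 + 5)(−3x_1 − 1).
Expanding both sides and cancelling the symmetric terms leaves 19·(x_1 − x_2) = 0. Since 19 ≠ 0, x_1 = x_2. Hence g is injective.
Solving g(x) = −2: cross-multiplying gives −4x + 5 = −2(−3x − 1), which rearranges to −10x = −3, so x = 3/10.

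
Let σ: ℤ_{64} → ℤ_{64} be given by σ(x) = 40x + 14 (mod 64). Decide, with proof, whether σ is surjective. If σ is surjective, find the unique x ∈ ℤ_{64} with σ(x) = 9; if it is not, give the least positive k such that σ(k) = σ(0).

8

Since gcd(40, 64) = 8, we have 40x ≡ 0 (mod 8) for all x, so σ(x) ≡ 6 (mod 8).
But 0 ≢ 6 (mod 8), so 0 ∈ ℤ_{64} has no preimage. Therefore σ is not surjective.
Since σ is not surjective, we find the least positive k with σ(k) = σ(0): this means 40k ≡ 0 (mod 64), i.e. 64 ∣ 40k. Since gcd(40, 64) = 8, dividing through by 8 this holds exactly when 8 ∣ 5k, and as gcd(5, 8) = 1, exactly when 8 ∣ k.
The smallest positive such k is 8.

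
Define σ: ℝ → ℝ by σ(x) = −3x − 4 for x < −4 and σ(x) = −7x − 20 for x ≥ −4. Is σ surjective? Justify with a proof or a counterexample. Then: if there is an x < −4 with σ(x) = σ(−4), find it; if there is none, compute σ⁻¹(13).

-17/3

Both pieces are strictly decreasing (slopes −3 and −7), so each is injective on its own interval.
The left piece maps (−∞, −4) onto (8, ∞); the right piece maps [−4, ∞) onto (−∞, 8].
These images together cover ℝ, so σ is surjective.
Because the two images are disjoint, no x < −4 has σ(x) = σ(−4), so we compute σ⁻¹(13): 13 lies in (8, ∞), so solve −3x − 4 = 13: x = (13 + 4)/(−3) = −17/3.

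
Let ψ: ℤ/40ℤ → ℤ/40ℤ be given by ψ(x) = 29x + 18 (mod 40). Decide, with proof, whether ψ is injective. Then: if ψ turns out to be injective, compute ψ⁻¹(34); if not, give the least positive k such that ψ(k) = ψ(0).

If ψ(a) = ψ(b), then 29a ≡ 29b (mod 40). Because gcd(29, 40) = 1, we may cancel 29 to get a ≡ b (mod 40).
Hence ψ is injective.
We now compute 29⁻¹ mod 40 explicitly. Euclid's algorithm: 40 = 1·29 + 11, 29 = 2·11 + 7, 11 = 1·7 + 4, 7 = 1·4 + 3, 4 = 1·3 + 1; back-substituting gives 1 = 29·29 − 21·40, so 29⁻¹ ≡ 29 (mod 40).
Since ψ is injective, we compute ψ⁻¹(34): solve 29x + 18 ≡ 34 (mod 40), i.e. 29x ≡ 16 (mod 40).
Multiplying by 29⁻¹ = 29 gives x ≡ 29·16 = 464 = 11·40 + 24 ≡ 24 (mod 40).
Check: ψ(24) = 29·24 + 18 = 714 = 17·40 + 34 ≡ 34 (mod 40).

24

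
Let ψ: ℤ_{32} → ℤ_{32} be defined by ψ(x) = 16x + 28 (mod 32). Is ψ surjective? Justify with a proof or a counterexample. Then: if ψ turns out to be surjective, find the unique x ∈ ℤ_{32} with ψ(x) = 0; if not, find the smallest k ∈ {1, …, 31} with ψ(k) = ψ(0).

2

Since gcd(16, 32) = 16, we have 16x ≡ 0 (mod 16) for all x, so ψ(x) ≡ 12 (mod 16).
But 0 ≢ 12 (mod 16), so 0 ∈ ℤ_{32} has no preimage. Therefore ψ is not surjective.
Since ψ is not surjective, we find the least positive k with ψ(k) = ψ(0): this means 16k ≡ 0 (mod 32), i.e. 32 ∣ 16k. Since gcd(16, 32) = 16, dividing through by 16 this holds exactly when 2 ∣ k.
The smallest positive such k is 2.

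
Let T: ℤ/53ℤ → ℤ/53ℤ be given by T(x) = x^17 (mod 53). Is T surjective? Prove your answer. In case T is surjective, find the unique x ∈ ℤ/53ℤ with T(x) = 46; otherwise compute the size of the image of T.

36

Since 53 is prime, the nonzero elements of ℤ/53ℤ form a cyclic group of order 52.
As gcd(17, 52) = 1, raising to the 17th power is a bijection on this group: if a^17 ≡ b^17 then (ab^{−1})^17 = 1, and the only element of order dividing gcd(17, 52) = 1 is 1, so a = b.
With T(0) = 0 this makes T injective on all of ℤ/53ℤ, hence bijective (finite equal-size domain and codomain). In particular T is surjective.
Since T is surjective, we find the preimage of 46. The inverse of x ↦ x^17 on (ℤ/53ℤ)^× is x ↦ x^49, because 17·49 = 833 = 16·52 + 1 ≡ 1 (mod 52) and x^{52} = 1 for x ≠ 0 (Fermat). So T⁻¹(46) = 46^49 mod 53.
Repeated squaring mod 53: 46^1 ≡ 46, 46^2 ≡ 46² = 2116 ≡ 49, 46^4 ≡ 49² = 2401 ≡ 16, 46^8 ≡ 16² = 256 ≡ 44, 46^16 ≡ 44² = 1936 ≡ 28, 46^32 ≡ 28² = 784 ≡ 42. Since 49 = 32 + 16 + 1, 46^49 ≡ 42·28·46: 42·28 = 1176 ≡ 10, then 10·46 = 460 ≡ 36. So 46^49 ≡ 36 (mod 53).
Hence T⁻¹(46) = 36.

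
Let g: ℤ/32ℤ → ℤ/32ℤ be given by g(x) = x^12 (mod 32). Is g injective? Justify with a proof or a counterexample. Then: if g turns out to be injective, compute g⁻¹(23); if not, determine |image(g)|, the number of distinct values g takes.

g(0) = 0^12 = 0.
g(2): Repeated squaring mod 32: 2^1 ≡ 2, 2^2 ≡ 2² = 4, 2^4 ≡ 4² = 16, 2^8 ≡ 16² = 256 ≡ 0. Since 12 = 8 + 4, 2^12 ≡ 0·16: 0·16 = 0. So 2^12 ≡ 0 (mod 32).
So g(0) = g(2) = 0 while 0 ≠ 2, therefore g is not injective.
Since g is not injective, we determine |image(g)|. Computing x^12 mod 32 for each x (by repeated squaring, reducing mod 32 at every step), the values g(0), g(1), …, g(31) are: 0, 1, 0, 17, 0, 17, 0, 1, 0, 1, 0, 17, 0, 17, 0, 1, 0, 1, 0, 17, 0, 17, 0, 1, 0, 1, 0, 17, 0, 17, 0, 1.
The distinct values are {0, 1, 17}; there are 3 of them.

3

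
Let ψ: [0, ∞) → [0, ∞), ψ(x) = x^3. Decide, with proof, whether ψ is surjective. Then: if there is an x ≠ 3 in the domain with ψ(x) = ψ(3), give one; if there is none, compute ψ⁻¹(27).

3

For any y ∈ [0, ∞), x = y^{1/3} ∈ [0, ∞) gives ψ(x) = y, so ψ is surjective.
Since x ↦ x^3 is strictly increasing on [0, ∞), it is injective there, so no x ≠ 3 in the domain has ψ(x) = ψ(3). We therefore compute ψ⁻¹(27) = 27^{1/3} = 3 (indeed 3^3 = 27).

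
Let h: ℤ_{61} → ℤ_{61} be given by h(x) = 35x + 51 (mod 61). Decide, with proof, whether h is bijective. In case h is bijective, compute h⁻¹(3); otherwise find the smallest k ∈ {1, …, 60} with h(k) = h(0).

By definition, injectivity means: for all u, v in the domain, h(u) = h(v) implies u = v.
Suppose h(u) = h(v) in ℤ_{61}. Then 35u + 51 ≡ 35v + 51 (mod 61), therefore 35(u − v) ≡ 0 (mod 61).
Since gcd(35, 61) = 1, 35 is invertible modulo 61, so u − v ≡ 0 (mod 61), i.e. u = v.
We now compute 35⁻¹ mod 61 explicitly. Euclid's algorithm: 61 = 1·35 + 26, 35 = 1·26 + 9, 26 = 2·9 + 8, 9 = 1·8 + 1; back-substituting gives 1 = 7·35 − 4·61, so 35⁻¹ ≡ 7 (mod 61).
Then y ↦ 7(y − 51) is a two-sided inverse to h, so every y ∈ ℤ_{61} has a preimage.
Hence h is bijective.
Since h is bijective, we compute h⁻¹(3): solve 35x + 51 ≡ 3 (mod 61), i.e. 35x ≡ 13 (mod 61).
Multiplying by 35⁻¹ = 7 gives x ≡ 7·13 = 91 = 1·61 + 30 ≡ 30 (mod 61).
Check: h(30) = 35·30 + 51 = 1101 = 18·61 + 3 ≡ 3 (mod 61).

30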